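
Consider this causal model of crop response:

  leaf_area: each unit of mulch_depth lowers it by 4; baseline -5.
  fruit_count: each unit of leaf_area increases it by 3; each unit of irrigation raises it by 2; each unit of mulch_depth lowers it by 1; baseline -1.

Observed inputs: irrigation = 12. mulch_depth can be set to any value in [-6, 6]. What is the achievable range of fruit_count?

-70 to 86

Substituting into the fruit_count equation gives fruit_count = -13*mulch_depth + 8.
Linear in mulch_depth, so extremes are at the endpoints: mulch_depth = -6 gives fruit_count = 86; mulch_depth = 6 gives fruit_count = -70.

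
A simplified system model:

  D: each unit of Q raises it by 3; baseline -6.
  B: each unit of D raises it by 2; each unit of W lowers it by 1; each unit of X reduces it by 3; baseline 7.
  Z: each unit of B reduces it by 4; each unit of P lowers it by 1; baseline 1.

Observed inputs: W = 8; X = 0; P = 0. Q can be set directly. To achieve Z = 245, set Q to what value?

Q = -8

Substituting into the B equation gives B = 6*Q - 13.
Z becomes -24*Q + 53.
Solve -24*Q + 53 = 245: Q = (245 - 53) / -24 = -8.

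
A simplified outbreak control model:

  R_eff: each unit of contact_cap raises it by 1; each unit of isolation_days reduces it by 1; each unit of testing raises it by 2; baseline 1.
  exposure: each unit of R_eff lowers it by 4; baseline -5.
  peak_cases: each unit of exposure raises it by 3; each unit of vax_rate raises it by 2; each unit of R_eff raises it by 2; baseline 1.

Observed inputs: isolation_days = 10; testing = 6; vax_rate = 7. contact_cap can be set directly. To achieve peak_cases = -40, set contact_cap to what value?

Substituting into the R_eff equation gives R_eff = contact_cap + 3.
So exposure = -4*contact_cap - 17.
Substituting into the peak_cases equation gives peak_cases = -10*contact_cap - 30.
Solve -10*contact_cap - 30 = -40: contact_cap = (-40 + 30) / -10 = 1.

contact_cap = 1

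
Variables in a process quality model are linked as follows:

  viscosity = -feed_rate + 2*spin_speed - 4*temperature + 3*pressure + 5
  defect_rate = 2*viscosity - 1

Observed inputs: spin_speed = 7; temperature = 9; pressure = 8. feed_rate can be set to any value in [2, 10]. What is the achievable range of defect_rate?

-7 to 9

Substituting into the viscosity equation gives viscosity = -feed_rate + 7.
So defect_rate = -2*feed_rate + 13.
Linear in feed_rate, so extremes are at the endpoints: feed_rate = 2 gives defect_rate = 9; feed_rate = 10 gives defect_rate = -7.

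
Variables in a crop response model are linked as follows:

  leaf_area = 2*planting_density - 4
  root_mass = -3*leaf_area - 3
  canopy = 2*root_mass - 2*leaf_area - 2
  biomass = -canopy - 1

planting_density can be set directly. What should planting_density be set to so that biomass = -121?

planting_density = -6

Substituting into the root_mass equation gives root_mass = -6*planting_density + 9.
Substituting into the canopy equation gives canopy = -16*planting_density + 24.
biomass becomes 16*planting_density - 25.
Solve 16*planting_density - 25 = -121: planting_density = (-121 + 25) / 16 = -6.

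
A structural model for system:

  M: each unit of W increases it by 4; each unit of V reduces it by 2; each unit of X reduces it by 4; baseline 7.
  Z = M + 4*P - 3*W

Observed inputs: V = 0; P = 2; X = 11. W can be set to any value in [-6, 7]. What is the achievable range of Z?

-35 to -22

Substituting into the M equation gives M = 4*W - 37.
This gives Z = W - 29.
Linear in W, so extremes are at the endpoints: W = -6 gives Z = -35; W = 7 gives Z = -22.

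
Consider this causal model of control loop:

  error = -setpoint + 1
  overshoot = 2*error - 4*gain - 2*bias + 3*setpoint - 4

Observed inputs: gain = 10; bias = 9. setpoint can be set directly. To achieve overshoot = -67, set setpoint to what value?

setpoint = -7

Substituting into the overshoot equation gives overshoot = setpoint - 60.
Solve setpoint - 60 = -67: setpoint = (-67 + 60) / 1 = -7.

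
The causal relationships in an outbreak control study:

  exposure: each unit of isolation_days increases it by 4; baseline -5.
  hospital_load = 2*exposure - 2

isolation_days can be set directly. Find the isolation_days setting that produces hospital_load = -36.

Substituting into the hospital_load equation gives hospital_load = 8*isolation_days - 12.
Solve 8*isolation_days - 12 = -36: isolation_days = (-36 + 12) / 8 = -3.

isolation_days = -3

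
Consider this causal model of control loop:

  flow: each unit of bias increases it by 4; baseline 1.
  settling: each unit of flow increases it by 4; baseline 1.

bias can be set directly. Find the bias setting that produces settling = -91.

Substituting into the settling equation gives settling = 16*bias + 5.
Solve 16*bias + 5 = -91: bias = (-91 - 5) / 16 = -6.

bias = -6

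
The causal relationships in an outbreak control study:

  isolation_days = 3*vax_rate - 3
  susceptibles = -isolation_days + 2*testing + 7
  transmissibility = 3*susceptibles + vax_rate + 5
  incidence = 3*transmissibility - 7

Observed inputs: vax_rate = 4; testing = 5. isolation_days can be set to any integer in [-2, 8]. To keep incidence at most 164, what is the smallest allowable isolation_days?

Intervening on isolation_days fixes its value directly, overriding its dependence on vax_rate.
Substituting into the susceptibles equation gives susceptibles = -isolation_days + 17.
Substituting into the transmissibility equation gives transmissibility = -3*isolation_days + 60.
Substituting into the incidence equation gives incidence = -9*isolation_days + 173.
Require -9*isolation_days + 173 ≤ 164, so isolation_days ≥ 1.
The smallest integer in [-2, 8] satisfying this is 1.

isolation_days = 1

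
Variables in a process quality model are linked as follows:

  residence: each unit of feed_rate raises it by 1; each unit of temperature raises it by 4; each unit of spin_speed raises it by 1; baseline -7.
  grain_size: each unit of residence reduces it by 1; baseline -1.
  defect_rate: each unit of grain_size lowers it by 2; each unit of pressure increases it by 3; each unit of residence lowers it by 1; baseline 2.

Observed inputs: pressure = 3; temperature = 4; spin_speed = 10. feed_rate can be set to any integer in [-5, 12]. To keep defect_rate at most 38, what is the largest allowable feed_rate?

feed_rate = 6

Substituting into the residence equation gives residence = feed_rate + 19.
So grain_size = -feed_rate - 20.
Substituting into the defect_rate equation gives defect_rate = feed_rate + 32.
Require feed_rate + 32 ≤ 38, so feed_rate ≤ 6.
The largest integer in [-5, 12] satisfying this is 6.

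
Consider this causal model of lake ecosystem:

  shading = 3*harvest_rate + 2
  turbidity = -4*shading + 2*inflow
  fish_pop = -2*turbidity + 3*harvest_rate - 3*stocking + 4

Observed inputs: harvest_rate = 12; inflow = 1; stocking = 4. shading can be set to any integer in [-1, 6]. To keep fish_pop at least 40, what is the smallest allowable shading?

shading = 2

Intervening on shading fixes its value directly, overriding its dependence on harvest_rate.
Substituting into the turbidity equation gives turbidity = -4*shading + 2.
This gives fish_pop = 8*shading + 24.
Require 8*shading + 24 ≥ 40, so shading ≥ 2.
The smallest integer in [-1, 6] satisfying this is 2.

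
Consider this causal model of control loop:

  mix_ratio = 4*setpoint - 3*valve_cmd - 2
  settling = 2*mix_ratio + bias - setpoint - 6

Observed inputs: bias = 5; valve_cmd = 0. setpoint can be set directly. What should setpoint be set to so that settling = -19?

Substituting into the mix_ratio equation gives mix_ratio = 4*setpoint - 2.
So settling = 7*setpoint - 5.
Solve 7*setpoint - 5 = -19: setpoint = (-19 + 5) / 7 = -2.

setpoint = -2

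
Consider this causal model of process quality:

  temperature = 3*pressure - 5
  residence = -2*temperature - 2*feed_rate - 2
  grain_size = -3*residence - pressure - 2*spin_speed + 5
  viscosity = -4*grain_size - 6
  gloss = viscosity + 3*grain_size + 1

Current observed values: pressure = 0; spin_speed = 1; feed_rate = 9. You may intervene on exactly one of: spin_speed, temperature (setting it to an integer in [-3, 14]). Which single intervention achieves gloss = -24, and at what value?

Intervening on spin_speed: with other inputs at their observed values, gloss = 2*spin_speed - 40. Solving for -24 gives spin_speed = 8, within [-3, 14].
Intervening on temperature: gloss = -6*temperature - 68. Reaching -24 requires temperature = -22/3, not an integer.

set spin_speed = 8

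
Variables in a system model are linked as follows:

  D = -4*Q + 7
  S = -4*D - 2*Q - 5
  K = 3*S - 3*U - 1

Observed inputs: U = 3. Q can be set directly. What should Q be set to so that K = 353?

Substituting into the S equation gives S = 14*Q - 33.
Substituting into the K equation gives K = 42*Q - 109.
Solve 42*Q - 109 = 353: Q = (353 + 109) / 42 = 11.

Q = 11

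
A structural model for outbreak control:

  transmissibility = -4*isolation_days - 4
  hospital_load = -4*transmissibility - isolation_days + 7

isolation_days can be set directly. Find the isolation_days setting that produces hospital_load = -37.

Substituting into the hospital_load equation gives hospital_load = 15*isolation_days + 23.
Solve 15*isolation_days + 23 = -37: isolation_days = (-37 - 23) / 15 = -4.

isolation_days = -4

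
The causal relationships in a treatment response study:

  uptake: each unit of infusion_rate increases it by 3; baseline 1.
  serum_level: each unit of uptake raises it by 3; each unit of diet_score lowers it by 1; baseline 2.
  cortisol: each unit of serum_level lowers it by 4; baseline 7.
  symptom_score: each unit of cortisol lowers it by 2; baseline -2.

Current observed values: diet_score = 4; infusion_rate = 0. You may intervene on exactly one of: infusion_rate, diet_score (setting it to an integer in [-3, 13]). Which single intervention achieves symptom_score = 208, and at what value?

set infusion_rate = 3

Intervening on infusion_rate: with other inputs at their observed values, symptom_score = 72*infusion_rate - 8. Solving for 208 gives infusion_rate = 3, within [-3, 13].
Intervening on diet_score: symptom_score = -8*diet_score + 24. Reaching 208 requires diet_score = -23, outside [-3, 13].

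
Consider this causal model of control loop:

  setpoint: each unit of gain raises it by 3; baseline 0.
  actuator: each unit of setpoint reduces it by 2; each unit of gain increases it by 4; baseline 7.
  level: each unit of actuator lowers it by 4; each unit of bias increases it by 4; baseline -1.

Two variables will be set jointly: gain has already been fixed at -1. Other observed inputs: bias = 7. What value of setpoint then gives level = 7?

With gain held at -1:
Intervening on setpoint fixes its value directly, overriding its dependence on gain.
Substituting into the actuator equation gives actuator = -2*setpoint + 3.
This gives level = 8*setpoint + 15.
Solve 8*setpoint + 15 = 7: setpoint = (7 - 15) / 8 = -1.

setpoint = -1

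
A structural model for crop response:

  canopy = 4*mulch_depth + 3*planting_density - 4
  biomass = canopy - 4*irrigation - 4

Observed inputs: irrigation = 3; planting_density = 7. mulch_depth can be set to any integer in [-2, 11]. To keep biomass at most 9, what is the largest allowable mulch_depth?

mulch_depth = 2

Substituting into the canopy equation gives canopy = 4*mulch_depth + 17.
Substituting into the biomass equation gives biomass = 4*mulch_depth + 1.
Require 4*mulch_depth + 1 ≤ 9, so mulch_depth ≤ 2.
The largest integer in [-2, 11] satisfying this is 2.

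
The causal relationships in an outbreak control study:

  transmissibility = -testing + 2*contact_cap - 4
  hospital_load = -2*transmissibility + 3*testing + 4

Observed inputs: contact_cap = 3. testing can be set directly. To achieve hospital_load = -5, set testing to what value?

testing = -1

Substituting into the transmissibility equation gives transmissibility = -testing + 2.
This gives hospital_load = 5*testing.
Solve 5*testing = -5: testing = -5 / 5 = -1.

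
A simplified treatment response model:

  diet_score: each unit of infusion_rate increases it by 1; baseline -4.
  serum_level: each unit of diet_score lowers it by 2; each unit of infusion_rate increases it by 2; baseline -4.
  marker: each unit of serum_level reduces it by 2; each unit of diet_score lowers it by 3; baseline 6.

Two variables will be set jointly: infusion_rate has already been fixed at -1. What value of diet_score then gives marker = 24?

With infusion_rate held at -1:
Intervening on diet_score fixes its value directly, overriding its dependence on infusion_rate.
Substituting into the serum_level equation gives serum_level = -2*diet_score - 6.
So marker = diet_score + 18.
Solve diet_score + 18 = 24: diet_score = (24 - 18) / 1 = 6.

diet_score = 6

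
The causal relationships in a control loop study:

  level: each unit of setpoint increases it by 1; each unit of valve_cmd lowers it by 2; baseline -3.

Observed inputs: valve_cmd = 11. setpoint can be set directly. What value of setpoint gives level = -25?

Substituting into the level equation gives level = setpoint - 25.
Solve setpoint - 25 = -25: setpoint = (-25 + 25) / 1 = 0.

setpoint = 0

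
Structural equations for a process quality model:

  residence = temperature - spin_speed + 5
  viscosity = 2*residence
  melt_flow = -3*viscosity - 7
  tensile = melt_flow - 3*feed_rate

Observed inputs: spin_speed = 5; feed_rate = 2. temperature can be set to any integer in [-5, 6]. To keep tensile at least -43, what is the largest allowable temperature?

Substituting into the residence equation gives residence = temperature.
Substituting into the viscosity equation gives viscosity = 2*temperature.
Substituting into the melt_flow equation gives melt_flow = -6*temperature - 7.
Substituting into the tensile equation gives tensile = -6*temperature - 13.
Require -6*temperature - 13 ≥ -43, so temperature ≤ 5.
The largest integer in [-5, 6] satisfying this is 5.

temperature = 5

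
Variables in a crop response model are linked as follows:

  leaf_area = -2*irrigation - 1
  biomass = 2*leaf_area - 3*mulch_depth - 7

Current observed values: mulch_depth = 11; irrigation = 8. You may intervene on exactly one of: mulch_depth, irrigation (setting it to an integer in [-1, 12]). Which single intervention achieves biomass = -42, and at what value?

set irrigation = 0

Intervening on mulch_depth: biomass = -3*mulch_depth - 41. Reaching -42 requires mulch_depth = 1/3, not an integer.
Intervening on irrigation: with other inputs at their observed values, biomass = -4*irrigation - 42. Solving for -42 gives irrigation = 0, within [-1, 12].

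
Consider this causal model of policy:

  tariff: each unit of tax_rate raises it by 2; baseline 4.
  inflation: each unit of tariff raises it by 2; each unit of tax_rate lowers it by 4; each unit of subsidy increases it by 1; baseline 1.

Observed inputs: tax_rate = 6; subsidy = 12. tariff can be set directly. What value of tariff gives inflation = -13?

Intervening on tariff fixes its value directly, overriding its dependence on tax_rate.
Substituting into the inflation equation gives inflation = 2*tariff - 11.
Solve 2*tariff - 11 = -13: tariff = (-13 + 11) / 2 = -1.

tariff = -1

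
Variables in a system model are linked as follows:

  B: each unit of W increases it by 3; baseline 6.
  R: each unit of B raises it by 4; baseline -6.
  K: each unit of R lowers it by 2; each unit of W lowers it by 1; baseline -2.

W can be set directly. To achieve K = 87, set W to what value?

Substituting into the R equation gives R = 12*W + 18.
Substituting into the K equation gives K = -25*W - 38.
Solve -25*W - 38 = 87: W = (87 + 38) / -25 = -5.

W = -5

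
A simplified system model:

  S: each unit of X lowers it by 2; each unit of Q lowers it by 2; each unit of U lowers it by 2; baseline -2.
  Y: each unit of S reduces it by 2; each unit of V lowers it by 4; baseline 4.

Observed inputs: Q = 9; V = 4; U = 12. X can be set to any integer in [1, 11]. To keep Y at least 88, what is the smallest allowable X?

X = 3

Substituting into the S equation gives S = -2*X - 44.
This gives Y = 4*X + 76.
Require 4*X + 76 ≥ 88, so X ≥ 3.
The smallest integer in [1, 11] satisfying this is 3.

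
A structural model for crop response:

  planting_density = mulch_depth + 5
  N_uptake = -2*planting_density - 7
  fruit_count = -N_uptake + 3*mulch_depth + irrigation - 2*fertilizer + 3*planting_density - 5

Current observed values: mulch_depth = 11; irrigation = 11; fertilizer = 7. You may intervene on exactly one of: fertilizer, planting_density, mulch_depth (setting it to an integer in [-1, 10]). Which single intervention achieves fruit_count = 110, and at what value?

set fertilizer = 8

Intervening on fertilizer: with other inputs at their observed values, fruit_count = -2*fertilizer + 126. Solving for 110 gives fertilizer = 8, within [-1, 10].
Intervening on planting_density: fruit_count = 5*planting_density + 32. Reaching 110 requires planting_density = 78/5, not an integer.
Intervening on mulch_depth: fruit_count = 8*mulch_depth + 24. Reaching 110 requires mulch_depth = 43/4, not an integer.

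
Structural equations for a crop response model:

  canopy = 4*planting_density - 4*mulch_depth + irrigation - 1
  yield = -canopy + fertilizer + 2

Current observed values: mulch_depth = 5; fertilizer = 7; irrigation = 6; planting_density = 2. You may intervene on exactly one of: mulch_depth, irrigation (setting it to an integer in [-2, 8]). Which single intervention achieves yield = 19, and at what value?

set irrigation = 3

Intervening on mulch_depth: yield = 4*mulch_depth - 4. Reaching 19 requires mulch_depth = 23/4, not an integer.
Intervening on irrigation: with other inputs at their observed values, yield = -irrigation + 22. Solving for 19 gives irrigation = 3, within [-2, 8].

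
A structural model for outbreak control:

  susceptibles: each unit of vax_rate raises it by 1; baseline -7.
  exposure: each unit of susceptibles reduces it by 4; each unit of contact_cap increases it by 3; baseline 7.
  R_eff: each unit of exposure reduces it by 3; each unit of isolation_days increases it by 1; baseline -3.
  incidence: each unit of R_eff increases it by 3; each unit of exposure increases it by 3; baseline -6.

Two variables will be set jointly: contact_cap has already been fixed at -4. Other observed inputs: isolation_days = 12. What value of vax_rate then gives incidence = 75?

vax_rate = 8

With contact_cap held at -4:
Substituting into the exposure equation gives exposure = -4*vax_rate + 23.
Substituting into the R_eff equation gives R_eff = 12*vax_rate - 60.
Substituting into the incidence equation gives incidence = 24*vax_rate - 117.
Solve 24*vax_rate - 117 = 75: vax_rate = (75 + 117) / 24 = 8.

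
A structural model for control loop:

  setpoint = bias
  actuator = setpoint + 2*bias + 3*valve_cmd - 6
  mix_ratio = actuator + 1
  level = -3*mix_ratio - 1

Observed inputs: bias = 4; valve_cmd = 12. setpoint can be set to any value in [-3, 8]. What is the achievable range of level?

Intervening on setpoint fixes its value directly, overriding its dependence on bias.
Substituting into the actuator equation gives actuator = setpoint + 38.
This gives mix_ratio = setpoint + 39.
Substituting into the level equation gives level = -3*setpoint - 118.
Linear in setpoint, so extremes are at the endpoints: setpoint = -3 gives level = -109; setpoint = 8 gives level = -142.

-142 to -109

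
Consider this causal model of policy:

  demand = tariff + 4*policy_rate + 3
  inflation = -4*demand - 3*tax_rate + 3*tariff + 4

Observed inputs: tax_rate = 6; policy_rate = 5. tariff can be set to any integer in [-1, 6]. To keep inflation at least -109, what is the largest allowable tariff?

Substituting into the demand equation gives demand = tariff + 23.
Substituting into the inflation equation gives inflation = -tariff - 106.
Require -tariff - 106 ≥ -109, so tariff ≤ 3.
The largest integer in [-1, 6] satisfying this is 3.

tariff = 3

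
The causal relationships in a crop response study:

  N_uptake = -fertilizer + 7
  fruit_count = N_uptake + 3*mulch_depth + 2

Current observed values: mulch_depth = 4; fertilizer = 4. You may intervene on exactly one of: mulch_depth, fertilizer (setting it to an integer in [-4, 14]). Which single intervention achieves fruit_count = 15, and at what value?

Intervening on mulch_depth: fruit_count = 3*mulch_depth + 5. Reaching 15 requires mulch_depth = 10/3, not an integer.
Intervening on fertilizer: with other inputs at their observed values, fruit_count = -fertilizer + 21. Solving for 15 gives fertilizer = 6, within [-4, 14].

set fertilizer = 6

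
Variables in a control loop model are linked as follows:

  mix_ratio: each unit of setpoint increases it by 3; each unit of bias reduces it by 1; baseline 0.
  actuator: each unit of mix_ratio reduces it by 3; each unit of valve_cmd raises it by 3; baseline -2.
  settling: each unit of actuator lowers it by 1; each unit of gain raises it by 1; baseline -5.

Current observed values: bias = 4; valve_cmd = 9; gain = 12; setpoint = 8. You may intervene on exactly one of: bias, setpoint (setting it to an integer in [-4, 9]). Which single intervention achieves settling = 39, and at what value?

Intervening on bias: with other inputs at their observed values, settling = -3*bias + 54. Solving for 39 gives bias = 5, within [-4, 9].
Intervening on setpoint: settling = 9*setpoint - 30. Reaching 39 requires setpoint = 23/3, not an integer.

set bias = 5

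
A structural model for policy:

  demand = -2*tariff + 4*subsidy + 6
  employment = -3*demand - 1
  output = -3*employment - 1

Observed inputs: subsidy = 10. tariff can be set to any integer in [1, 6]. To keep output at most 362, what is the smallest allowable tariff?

Substituting into the demand equation gives demand = -2*tariff + 46.
Substituting into the employment equation gives employment = 6*tariff - 139.
Substituting into the output equation gives output = -18*tariff + 416.
Require -18*tariff + 416 ≤ 362, so tariff ≥ 3.
The smallest integer in [1, 6] satisfying this is 3.

tariff = 3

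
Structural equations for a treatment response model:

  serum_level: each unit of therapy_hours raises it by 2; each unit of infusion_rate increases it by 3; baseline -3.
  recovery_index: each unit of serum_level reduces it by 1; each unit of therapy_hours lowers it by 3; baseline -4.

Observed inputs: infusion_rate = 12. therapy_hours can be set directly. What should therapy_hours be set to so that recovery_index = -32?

Substituting into the serum_level equation gives serum_level = 2*therapy_hours + 33.
Substituting into the recovery_index equation gives recovery_index = -5*therapy_hours - 37.
Solve -5*therapy_hours - 37 = -32: therapy_hours = (-32 + 37) / -5 = -1.

therapy_hours = -1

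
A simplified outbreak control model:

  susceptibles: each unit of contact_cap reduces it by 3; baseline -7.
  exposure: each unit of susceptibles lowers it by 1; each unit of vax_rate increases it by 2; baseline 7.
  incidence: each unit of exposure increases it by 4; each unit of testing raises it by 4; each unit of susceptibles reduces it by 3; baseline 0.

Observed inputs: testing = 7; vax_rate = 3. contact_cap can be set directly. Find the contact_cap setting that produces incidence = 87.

contact_cap = -2

Substituting into the exposure equation gives exposure = 3*contact_cap + 20.
So incidence = 21*contact_cap + 129.
Solve 21*contact_cap + 129 = 87: contact_cap = (87 - 129) / 21 = -2.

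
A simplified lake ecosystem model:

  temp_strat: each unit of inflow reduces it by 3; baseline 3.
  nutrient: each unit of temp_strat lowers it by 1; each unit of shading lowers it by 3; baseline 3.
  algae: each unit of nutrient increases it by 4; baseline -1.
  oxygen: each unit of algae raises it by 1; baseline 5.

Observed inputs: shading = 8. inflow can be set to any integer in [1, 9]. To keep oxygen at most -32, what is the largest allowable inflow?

inflow = 5

Substituting into the nutrient equation gives nutrient = 3*inflow - 24.
Substituting into the algae equation gives algae = 12*inflow - 97.
oxygen becomes 12*inflow - 92.
Require 12*inflow - 92 ≤ -32, so inflow ≤ 5.
The largest integer in [1, 9] satisfying this is 5.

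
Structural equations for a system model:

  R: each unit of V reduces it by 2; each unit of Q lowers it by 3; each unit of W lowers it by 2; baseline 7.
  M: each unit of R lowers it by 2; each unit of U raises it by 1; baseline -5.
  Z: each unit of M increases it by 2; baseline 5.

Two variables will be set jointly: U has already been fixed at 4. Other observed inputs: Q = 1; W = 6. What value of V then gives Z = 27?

V = -1

With U held at 4:
Substituting into the R equation gives R = -2*V - 8.
Substituting into the M equation gives M = 4*V + 15.
Substituting into the Z equation gives Z = 8*V + 35.
Solve 8*V + 35 = 27: V = (27 - 35) / 8 = -1.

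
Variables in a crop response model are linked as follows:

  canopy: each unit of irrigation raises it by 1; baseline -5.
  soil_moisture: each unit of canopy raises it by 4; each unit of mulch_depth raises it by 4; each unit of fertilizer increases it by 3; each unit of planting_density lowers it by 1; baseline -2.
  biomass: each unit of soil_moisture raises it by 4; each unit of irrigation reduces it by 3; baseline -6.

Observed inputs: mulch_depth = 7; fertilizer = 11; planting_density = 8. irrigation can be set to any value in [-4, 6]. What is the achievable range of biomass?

Substituting into the soil_moisture equation gives soil_moisture = 4*irrigation + 31.
Substituting into the biomass equation gives biomass = 13*irrigation + 118.
Linear in irrigation, so extremes are at the endpoints: irrigation = -4 gives biomass = 66; irrigation = 6 gives biomass = 196.

66 to 196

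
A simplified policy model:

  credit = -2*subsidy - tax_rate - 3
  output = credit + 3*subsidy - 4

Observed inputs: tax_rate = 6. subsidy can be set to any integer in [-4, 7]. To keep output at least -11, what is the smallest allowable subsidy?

subsidy = 2

Substituting into the credit equation gives credit = -2*subsidy - 9.
Substituting into the output equation gives output = subsidy - 13.
Require subsidy - 13 ≥ -11, so subsidy ≥ 2.
The smallest integer in [-4, 7] satisfying this is 2.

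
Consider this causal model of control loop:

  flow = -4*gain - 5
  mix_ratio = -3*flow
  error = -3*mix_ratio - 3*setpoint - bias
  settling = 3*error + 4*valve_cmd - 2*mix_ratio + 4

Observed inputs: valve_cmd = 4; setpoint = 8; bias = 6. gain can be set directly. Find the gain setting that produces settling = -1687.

gain = 11

Substituting into the mix_ratio equation gives mix_ratio = 12*gain + 15.
So error = -36*gain - 75.
Substituting into the settling equation gives settling = -132*gain - 235.
Solve -132*gain - 235 = -1687: gain = (-1687 + 235) / -132 = 11.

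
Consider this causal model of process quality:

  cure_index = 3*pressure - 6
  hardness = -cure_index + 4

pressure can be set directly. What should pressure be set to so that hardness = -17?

Substituting into the hardness equation gives hardness = -3*pressure + 10.
Solve -3*pressure + 10 = -17: pressure = (-17 - 10) / -3 = 9.

pressure = 9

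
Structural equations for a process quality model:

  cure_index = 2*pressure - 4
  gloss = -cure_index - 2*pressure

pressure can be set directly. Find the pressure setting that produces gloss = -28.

pressure = 8

Substituting into the gloss equation gives gloss = -4*pressure + 4.
Solve -4*pressure + 4 = -28: pressure = (-28 - 4) / -4 = 8.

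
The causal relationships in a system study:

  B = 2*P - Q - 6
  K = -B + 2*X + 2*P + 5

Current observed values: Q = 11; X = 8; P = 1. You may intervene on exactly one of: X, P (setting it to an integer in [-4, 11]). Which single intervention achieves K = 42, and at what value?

set X = 10

Intervening on X: with other inputs at their observed values, K = 2*X + 22. Solving for 42 gives X = 10, within [-4, 11].
Intervening on P: the paths from P to K cancel (net effect zero), leaving K = 38; 42 is unreachable this way.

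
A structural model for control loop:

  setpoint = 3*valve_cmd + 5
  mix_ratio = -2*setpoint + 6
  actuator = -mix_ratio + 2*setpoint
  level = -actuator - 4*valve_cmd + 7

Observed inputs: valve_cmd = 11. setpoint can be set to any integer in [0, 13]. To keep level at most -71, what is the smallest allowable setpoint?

Intervening on setpoint fixes its value directly, overriding its dependence on valve_cmd.
Substituting into the actuator equation gives actuator = 4*setpoint - 6.
This gives level = -4*setpoint - 31.
Require -4*setpoint - 31 ≤ -71, so setpoint ≥ 10.
The smallest integer in [0, 13] satisfying this is 10.

setpoint = 10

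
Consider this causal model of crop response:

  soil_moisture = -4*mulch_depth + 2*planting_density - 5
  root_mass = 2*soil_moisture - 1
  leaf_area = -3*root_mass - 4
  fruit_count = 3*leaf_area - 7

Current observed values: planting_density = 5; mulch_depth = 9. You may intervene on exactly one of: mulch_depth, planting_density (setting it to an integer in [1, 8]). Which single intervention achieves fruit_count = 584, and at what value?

Intervening on mulch_depth: fruit_count = 72*mulch_depth - 100. Reaching 584 requires mulch_depth = 19/2, not an integer.
Intervening on planting_density: with other inputs at their observed values, fruit_count = -36*planting_density + 728. Solving for 584 gives planting_density = 4, within [1, 8].

set planting_density = 4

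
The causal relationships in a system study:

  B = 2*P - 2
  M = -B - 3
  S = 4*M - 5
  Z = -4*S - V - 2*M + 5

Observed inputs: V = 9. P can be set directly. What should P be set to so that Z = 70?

Substituting into the M equation gives M = -2*P - 1.
So S = -8*P - 9.
Z becomes 36*P + 34.
Solve 36*P + 34 = 70: P = (70 - 34) / 36 = 1.

P = 1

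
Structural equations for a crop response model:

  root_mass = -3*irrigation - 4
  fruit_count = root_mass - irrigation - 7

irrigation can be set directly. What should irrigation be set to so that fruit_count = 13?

irrigation = -6

Substituting into the fruit_count equation gives fruit_count = -4*irrigation - 11.
Solve -4*irrigation - 11 = 13: irrigation = (13 + 11) / -4 = -6.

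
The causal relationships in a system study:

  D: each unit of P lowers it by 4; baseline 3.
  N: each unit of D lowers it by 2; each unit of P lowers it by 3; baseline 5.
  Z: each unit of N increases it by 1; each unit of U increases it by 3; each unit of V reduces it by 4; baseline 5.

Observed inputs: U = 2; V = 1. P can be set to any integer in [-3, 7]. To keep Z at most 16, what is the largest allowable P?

P = 2

Substituting into the N equation gives N = 5*P - 1.
Z becomes 5*P + 6.
Require 5*P + 6 ≤ 16, so P ≤ 2.
The largest integer in [-3, 7] satisfying this is 2.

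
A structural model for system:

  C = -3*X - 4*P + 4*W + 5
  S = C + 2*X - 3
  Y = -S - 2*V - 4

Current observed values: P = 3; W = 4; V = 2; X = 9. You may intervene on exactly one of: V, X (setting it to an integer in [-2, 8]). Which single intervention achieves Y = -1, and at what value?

set V = 0

Intervening on V: with other inputs at their observed values, Y = -2*V - 1. Solving for -1 gives V = 0, within [-2, 8].
Intervening on X: Y = X - 14. Reaching -1 requires X = 13, outside [-2, 8].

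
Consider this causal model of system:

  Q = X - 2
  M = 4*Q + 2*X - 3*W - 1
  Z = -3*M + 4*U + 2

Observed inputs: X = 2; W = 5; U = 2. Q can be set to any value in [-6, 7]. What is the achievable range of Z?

Intervening on Q fixes its value directly, overriding its dependence on X.
Substituting into the M equation gives M = 4*Q - 12.
Substituting into the Z equation gives Z = -12*Q + 46.
Linear in Q, so extremes are at the endpoints: Q = -6 gives Z = 118; Q = 7 gives Z = -38.

-38 to 118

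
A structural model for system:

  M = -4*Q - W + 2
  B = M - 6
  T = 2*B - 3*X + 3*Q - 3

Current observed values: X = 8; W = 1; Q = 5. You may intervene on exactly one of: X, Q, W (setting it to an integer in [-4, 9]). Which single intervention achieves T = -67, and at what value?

set Q = 6

Intervening on X: T = -3*X - 38. Reaching -67 requires X = 29/3, not an integer.
Intervening on Q: with other inputs at their observed values, T = -5*Q - 37. Solving for -67 gives Q = 6, within [-4, 9].
Intervening on W: T = -2*W - 60. Reaching -67 requires W = 7/2, not an integer.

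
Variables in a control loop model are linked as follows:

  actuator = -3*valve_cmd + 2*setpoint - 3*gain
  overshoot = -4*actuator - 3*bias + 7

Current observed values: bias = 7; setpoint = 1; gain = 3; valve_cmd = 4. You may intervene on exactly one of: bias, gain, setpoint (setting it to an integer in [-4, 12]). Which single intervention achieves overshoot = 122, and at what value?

set gain = 8

Intervening on bias: overshoot = -3*bias + 83. Reaching 122 requires bias = -13, outside [-4, 12].
Intervening on gain: with other inputs at their observed values, overshoot = 12*gain + 26. Solving for 122 gives gain = 8, within [-4, 12].
Intervening on setpoint: overshoot = -8*setpoint + 70. Reaching 122 requires setpoint = -13/2, not an integer.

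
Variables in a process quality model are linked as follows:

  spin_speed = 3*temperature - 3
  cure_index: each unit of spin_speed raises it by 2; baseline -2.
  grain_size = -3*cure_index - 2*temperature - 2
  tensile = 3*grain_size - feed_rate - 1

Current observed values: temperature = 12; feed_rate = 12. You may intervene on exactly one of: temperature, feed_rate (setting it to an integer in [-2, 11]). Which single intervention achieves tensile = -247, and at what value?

set temperature = 5

Intervening on temperature: with other inputs at their observed values, tensile = -60*temperature + 53. Solving for -247 gives temperature = 5, within [-2, 11].
Intervening on feed_rate: tensile = -feed_rate - 655. Reaching -247 requires feed_rate = -408, outside [-2, 11].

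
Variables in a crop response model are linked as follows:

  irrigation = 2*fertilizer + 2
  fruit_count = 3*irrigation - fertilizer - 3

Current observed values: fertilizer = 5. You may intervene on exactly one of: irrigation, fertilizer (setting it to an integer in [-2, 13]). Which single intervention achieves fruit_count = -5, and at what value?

Intervening on irrigation: with other inputs at their observed values, fruit_count = 3*irrigation - 8. Solving for -5 gives irrigation = 1, within [-2, 13].
Intervening on fertilizer: fruit_count = 5*fertilizer + 3. Reaching -5 requires fertilizer = -8/5, not an integer.

set irrigation = 1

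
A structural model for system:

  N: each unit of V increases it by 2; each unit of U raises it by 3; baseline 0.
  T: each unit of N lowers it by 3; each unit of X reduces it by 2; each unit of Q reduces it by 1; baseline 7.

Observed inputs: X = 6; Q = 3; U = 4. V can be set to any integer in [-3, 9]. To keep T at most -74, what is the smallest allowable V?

V = 5

Substituting into the N equation gives N = 2*V + 12.
T becomes -6*V - 44.
Require -6*V - 44 ≤ -74, so V ≥ 5.
The smallest integer in [-3, 9] satisfying this is 5.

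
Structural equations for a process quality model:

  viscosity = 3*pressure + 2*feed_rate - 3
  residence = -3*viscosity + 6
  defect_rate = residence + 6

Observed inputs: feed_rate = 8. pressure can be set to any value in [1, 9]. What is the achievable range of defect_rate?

-108 to -36

Substituting into the viscosity equation gives viscosity = 3*pressure + 13.
This gives residence = -9*pressure - 33.
Substituting into the defect_rate equation gives defect_rate = -9*pressure - 27.
Linear in pressure, so extremes are at the endpoints: pressure = 1 gives defect_rate = -36; pressure = 9 gives defect_rate = -108.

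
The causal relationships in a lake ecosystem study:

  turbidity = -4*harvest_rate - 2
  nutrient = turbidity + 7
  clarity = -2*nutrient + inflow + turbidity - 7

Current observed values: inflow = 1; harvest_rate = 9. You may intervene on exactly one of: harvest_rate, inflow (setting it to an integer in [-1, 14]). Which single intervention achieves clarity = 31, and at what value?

set inflow = 14

Intervening on harvest_rate: clarity = 4*harvest_rate - 18. Reaching 31 requires harvest_rate = 49/4, not an integer.
Intervening on inflow: with other inputs at their observed values, clarity = inflow + 17. Solving for 31 gives inflow = 14, within [-1, 14].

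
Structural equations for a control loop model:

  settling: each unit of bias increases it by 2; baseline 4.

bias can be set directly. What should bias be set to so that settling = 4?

bias = 0

Solve 2*bias + 4 = 4: bias = (4 - 4) / 2 = 0.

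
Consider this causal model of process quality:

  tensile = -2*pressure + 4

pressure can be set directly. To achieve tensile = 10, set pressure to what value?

Solve -2*pressure + 4 = 10: pressure = (10 - 4) / -2 = -3.

pressure = -3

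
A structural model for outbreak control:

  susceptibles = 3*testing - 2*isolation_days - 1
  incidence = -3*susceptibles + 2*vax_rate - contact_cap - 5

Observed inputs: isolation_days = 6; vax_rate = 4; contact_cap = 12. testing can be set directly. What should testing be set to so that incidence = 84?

Substituting into the susceptibles equation gives susceptibles = 3*testing - 13.
Substituting into the incidence equation gives incidence = -9*testing + 30.
Solve -9*testing + 30 = 84: testing = (84 - 30) / -9 = -6.

testing = -6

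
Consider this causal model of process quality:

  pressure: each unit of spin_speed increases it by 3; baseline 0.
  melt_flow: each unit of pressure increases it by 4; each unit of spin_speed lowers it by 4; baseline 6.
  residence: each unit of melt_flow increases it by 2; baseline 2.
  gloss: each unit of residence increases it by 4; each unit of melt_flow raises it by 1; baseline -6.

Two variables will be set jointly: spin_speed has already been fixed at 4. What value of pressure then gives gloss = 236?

With spin_speed held at 4:
Intervening on pressure fixes its value directly, overriding its dependence on spin_speed.
Substituting into the melt_flow equation gives melt_flow = 4*pressure - 10.
residence becomes 8*pressure - 18.
So gloss = 36*pressure - 88.
Solve 36*pressure - 88 = 236: pressure = (236 + 88) / 36 = 9.

pressure = 9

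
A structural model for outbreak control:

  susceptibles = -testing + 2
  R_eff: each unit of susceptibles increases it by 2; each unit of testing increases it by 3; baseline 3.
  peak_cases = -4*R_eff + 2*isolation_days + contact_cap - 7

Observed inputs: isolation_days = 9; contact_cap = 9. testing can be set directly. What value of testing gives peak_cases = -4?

testing = -1

Substituting into the R_eff equation gives R_eff = testing + 7.
This gives peak_cases = -4*testing - 8.
Solve -4*testing - 8 = -4: testing = (-4 + 8) / -4 = -1.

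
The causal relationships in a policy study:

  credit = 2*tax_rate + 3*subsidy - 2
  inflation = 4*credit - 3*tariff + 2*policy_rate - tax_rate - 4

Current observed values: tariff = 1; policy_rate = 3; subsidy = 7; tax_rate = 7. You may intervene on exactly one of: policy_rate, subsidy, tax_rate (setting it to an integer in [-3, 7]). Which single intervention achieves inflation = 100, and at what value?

Intervening on policy_rate: inflation = 2*policy_rate + 118. Reaching 100 requires policy_rate = -9, outside [-3, 7].
Intervening on subsidy: with other inputs at their observed values, inflation = 12*subsidy + 40. Solving for 100 gives subsidy = 5, within [-3, 7].
Intervening on tax_rate: inflation = 7*tax_rate + 75. Reaching 100 requires tax_rate = 25/7, not an integer.

set subsidy = 5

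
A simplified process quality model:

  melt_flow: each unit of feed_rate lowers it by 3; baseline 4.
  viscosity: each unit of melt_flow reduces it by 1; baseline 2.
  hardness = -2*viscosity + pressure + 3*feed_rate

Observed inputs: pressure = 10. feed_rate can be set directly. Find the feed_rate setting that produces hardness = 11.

Substituting into the viscosity equation gives viscosity = 3*feed_rate - 2.
Substituting into the hardness equation gives hardness = -3*feed_rate + 14.
Solve -3*feed_rate + 14 = 11: feed_rate = (11 - 14) / -3 = 1.

feed_rate = 1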